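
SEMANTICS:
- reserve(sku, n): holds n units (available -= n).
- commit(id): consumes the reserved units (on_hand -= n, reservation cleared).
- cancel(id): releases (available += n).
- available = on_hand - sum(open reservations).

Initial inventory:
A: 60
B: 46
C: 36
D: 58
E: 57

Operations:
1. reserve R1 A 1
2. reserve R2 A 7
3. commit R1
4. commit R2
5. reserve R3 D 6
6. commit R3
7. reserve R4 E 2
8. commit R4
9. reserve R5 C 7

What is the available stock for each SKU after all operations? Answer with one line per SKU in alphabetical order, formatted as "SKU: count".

Step 1: reserve R1 A 1 -> on_hand[A=60 B=46 C=36 D=58 E=57] avail[A=59 B=46 C=36 D=58 E=57] open={R1}
Step 2: reserve R2 A 7 -> on_hand[A=60 B=46 C=36 D=58 E=57] avail[A=52 B=46 C=36 D=58 E=57] open={R1,R2}
Step 3: commit R1 -> on_hand[A=59 B=46 C=36 D=58 E=57] avail[A=52 B=46 C=36 D=58 E=57] open={R2}
Step 4: commit R2 -> on_hand[A=52 B=46 C=36 D=58 E=57] avail[A=52 B=46 C=36 D=58 E=57] open={}
Step 5: reserve R3 D 6 -> on_hand[A=52 B=46 C=36 D=58 E=57] avail[A=52 B=46 C=36 D=52 E=57] open={R3}
Step 6: commit R3 -> on_hand[A=52 B=46 C=36 D=52 E=57] avail[A=52 B=46 C=36 D=52 E=57] open={}
Step 7: reserve R4 E 2 -> on_hand[A=52 B=46 C=36 D=52 E=57] avail[A=52 B=46 C=36 D=52 E=55] open={R4}
Step 8: commit R4 -> on_hand[A=52 B=46 C=36 D=52 E=55] avail[A=52 B=46 C=36 D=52 E=55] open={}
Step 9: reserve R5 C 7 -> on_hand[A=52 B=46 C=36 D=52 E=55] avail[A=52 B=46 C=29 D=52 E=55] open={R5}

Answer: A: 52
B: 46
C: 29
D: 52
E: 55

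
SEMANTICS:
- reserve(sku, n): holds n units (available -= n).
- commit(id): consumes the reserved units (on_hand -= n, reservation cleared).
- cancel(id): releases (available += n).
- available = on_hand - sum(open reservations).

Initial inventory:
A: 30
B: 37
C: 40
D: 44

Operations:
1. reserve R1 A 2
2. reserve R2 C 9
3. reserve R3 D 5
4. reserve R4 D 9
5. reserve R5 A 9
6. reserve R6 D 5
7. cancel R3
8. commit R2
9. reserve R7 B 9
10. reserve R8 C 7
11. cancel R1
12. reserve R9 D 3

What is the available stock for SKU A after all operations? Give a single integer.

Answer: 21

Derivation:
Step 1: reserve R1 A 2 -> on_hand[A=30 B=37 C=40 D=44] avail[A=28 B=37 C=40 D=44] open={R1}
Step 2: reserve R2 C 9 -> on_hand[A=30 B=37 C=40 D=44] avail[A=28 B=37 C=31 D=44] open={R1,R2}
Step 3: reserve R3 D 5 -> on_hand[A=30 B=37 C=40 D=44] avail[A=28 B=37 C=31 D=39] open={R1,R2,R3}
Step 4: reserve R4 D 9 -> on_hand[A=30 B=37 C=40 D=44] avail[A=28 B=37 C=31 D=30] open={R1,R2,R3,R4}
Step 5: reserve R5 A 9 -> on_hand[A=30 B=37 C=40 D=44] avail[A=19 B=37 C=31 D=30] open={R1,R2,R3,R4,R5}
Step 6: reserve R6 D 5 -> on_hand[A=30 B=37 C=40 D=44] avail[A=19 B=37 C=31 D=25] open={R1,R2,R3,R4,R5,R6}
Step 7: cancel R3 -> on_hand[A=30 B=37 C=40 D=44] avail[A=19 B=37 C=31 D=30] open={R1,R2,R4,R5,R6}
Step 8: commit R2 -> on_hand[A=30 B=37 C=31 D=44] avail[A=19 B=37 C=31 D=30] open={R1,R4,R5,R6}
Step 9: reserve R7 B 9 -> on_hand[A=30 B=37 C=31 D=44] avail[A=19 B=28 C=31 D=30] open={R1,R4,R5,R6,R7}
Step 10: reserve R8 C 7 -> on_hand[A=30 B=37 C=31 D=44] avail[A=19 B=28 C=24 D=30] open={R1,R4,R5,R6,R7,R8}
Step 11: cancel R1 -> on_hand[A=30 B=37 C=31 D=44] avail[A=21 B=28 C=24 D=30] open={R4,R5,R6,R7,R8}
Step 12: reserve R9 D 3 -> on_hand[A=30 B=37 C=31 D=44] avail[A=21 B=28 C=24 D=27] open={R4,R5,R6,R7,R8,R9}
Final available[A] = 21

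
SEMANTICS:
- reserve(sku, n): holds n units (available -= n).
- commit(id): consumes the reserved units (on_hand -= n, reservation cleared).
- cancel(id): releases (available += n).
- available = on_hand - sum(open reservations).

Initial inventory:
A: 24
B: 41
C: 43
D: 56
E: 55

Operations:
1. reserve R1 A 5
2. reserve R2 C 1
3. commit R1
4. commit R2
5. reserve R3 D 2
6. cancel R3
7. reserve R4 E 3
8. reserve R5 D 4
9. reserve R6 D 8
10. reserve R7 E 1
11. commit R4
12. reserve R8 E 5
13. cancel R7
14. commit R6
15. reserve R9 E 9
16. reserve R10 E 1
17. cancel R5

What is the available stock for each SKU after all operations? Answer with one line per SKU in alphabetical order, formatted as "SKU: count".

Answer: A: 19
B: 41
C: 42
D: 48
E: 37

Derivation:
Step 1: reserve R1 A 5 -> on_hand[A=24 B=41 C=43 D=56 E=55] avail[A=19 B=41 C=43 D=56 E=55] open={R1}
Step 2: reserve R2 C 1 -> on_hand[A=24 B=41 C=43 D=56 E=55] avail[A=19 B=41 C=42 D=56 E=55] open={R1,R2}
Step 3: commit R1 -> on_hand[A=19 B=41 C=43 D=56 E=55] avail[A=19 B=41 C=42 D=56 E=55] open={R2}
Step 4: commit R2 -> on_hand[A=19 B=41 C=42 D=56 E=55] avail[A=19 B=41 C=42 D=56 E=55] open={}
Step 5: reserve R3 D 2 -> on_hand[A=19 B=41 C=42 D=56 E=55] avail[A=19 B=41 C=42 D=54 E=55] open={R3}
Step 6: cancel R3 -> on_hand[A=19 B=41 C=42 D=56 E=55] avail[A=19 B=41 C=42 D=56 E=55] open={}
Step 7: reserve R4 E 3 -> on_hand[A=19 B=41 C=42 D=56 E=55] avail[A=19 B=41 C=42 D=56 E=52] open={R4}
Step 8: reserve R5 D 4 -> on_hand[A=19 B=41 C=42 D=56 E=55] avail[A=19 B=41 C=42 D=52 E=52] open={R4,R5}
Step 9: reserve R6 D 8 -> on_hand[A=19 B=41 C=42 D=56 E=55] avail[A=19 B=41 C=42 D=44 E=52] open={R4,R5,R6}
Step 10: reserve R7 E 1 -> on_hand[A=19 B=41 C=42 D=56 E=55] avail[A=19 B=41 C=42 D=44 E=51] open={R4,R5,R6,R7}
Step 11: commit R4 -> on_hand[A=19 B=41 C=42 D=56 E=52] avail[A=19 B=41 C=42 D=44 E=51] open={R5,R6,R7}
Step 12: reserve R8 E 5 -> on_hand[A=19 B=41 C=42 D=56 E=52] avail[A=19 B=41 C=42 D=44 E=46] open={R5,R6,R7,R8}
Step 13: cancel R7 -> on_hand[A=19 B=41 C=42 D=56 E=52] avail[A=19 B=41 C=42 D=44 E=47] open={R5,R6,R8}
Step 14: commit R6 -> on_hand[A=19 B=41 C=42 D=48 E=52] avail[A=19 B=41 C=42 D=44 E=47] open={R5,R8}
Step 15: reserve R9 E 9 -> on_hand[A=19 B=41 C=42 D=48 E=52] avail[A=19 B=41 C=42 D=44 E=38] open={R5,R8,R9}
Step 16: reserve R10 E 1 -> on_hand[A=19 B=41 C=42 D=48 E=52] avail[A=19 B=41 C=42 D=44 E=37] open={R10,R5,R8,R9}
Step 17: cancel R5 -> on_hand[A=19 B=41 C=42 D=48 E=52] avail[A=19 B=41 C=42 D=48 E=37] open={R10,R8,R9}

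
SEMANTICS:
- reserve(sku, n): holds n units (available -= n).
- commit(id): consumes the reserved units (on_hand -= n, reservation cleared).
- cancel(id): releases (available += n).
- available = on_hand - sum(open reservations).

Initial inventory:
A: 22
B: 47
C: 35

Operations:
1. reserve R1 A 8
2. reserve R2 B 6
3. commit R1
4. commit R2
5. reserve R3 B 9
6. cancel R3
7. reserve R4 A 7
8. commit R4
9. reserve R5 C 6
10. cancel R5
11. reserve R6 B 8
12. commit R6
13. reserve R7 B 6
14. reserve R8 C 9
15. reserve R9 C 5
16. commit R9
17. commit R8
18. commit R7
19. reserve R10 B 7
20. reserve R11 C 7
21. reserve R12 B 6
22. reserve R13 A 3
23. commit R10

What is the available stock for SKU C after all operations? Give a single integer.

Step 1: reserve R1 A 8 -> on_hand[A=22 B=47 C=35] avail[A=14 B=47 C=35] open={R1}
Step 2: reserve R2 B 6 -> on_hand[A=22 B=47 C=35] avail[A=14 B=41 C=35] open={R1,R2}
Step 3: commit R1 -> on_hand[A=14 B=47 C=35] avail[A=14 B=41 C=35] open={R2}
Step 4: commit R2 -> on_hand[A=14 B=41 C=35] avail[A=14 B=41 C=35] open={}
Step 5: reserve R3 B 9 -> on_hand[A=14 B=41 C=35] avail[A=14 B=32 C=35] open={R3}
Step 6: cancel R3 -> on_hand[A=14 B=41 C=35] avail[A=14 B=41 C=35] open={}
Step 7: reserve R4 A 7 -> on_hand[A=14 B=41 C=35] avail[A=7 B=41 C=35] open={R4}
Step 8: commit R4 -> on_hand[A=7 B=41 C=35] avail[A=7 B=41 C=35] open={}
Step 9: reserve R5 C 6 -> on_hand[A=7 B=41 C=35] avail[A=7 B=41 C=29] open={R5}
Step 10: cancel R5 -> on_hand[A=7 B=41 C=35] avail[A=7 B=41 C=35] open={}
Step 11: reserve R6 B 8 -> on_hand[A=7 B=41 C=35] avail[A=7 B=33 C=35] open={R6}
Step 12: commit R6 -> on_hand[A=7 B=33 C=35] avail[A=7 B=33 C=35] open={}
Step 13: reserve R7 B 6 -> on_hand[A=7 B=33 C=35] avail[A=7 B=27 C=35] open={R7}
Step 14: reserve R8 C 9 -> on_hand[A=7 B=33 C=35] avail[A=7 B=27 C=26] open={R7,R8}
Step 15: reserve R9 C 5 -> on_hand[A=7 B=33 C=35] avail[A=7 B=27 C=21] open={R7,R8,R9}
Step 16: commit R9 -> on_hand[A=7 B=33 C=30] avail[A=7 B=27 C=21] open={R7,R8}
Step 17: commit R8 -> on_hand[A=7 B=33 C=21] avail[A=7 B=27 C=21] open={R7}
Step 18: commit R7 -> on_hand[A=7 B=27 C=21] avail[A=7 B=27 C=21] open={}
Step 19: reserve R10 B 7 -> on_hand[A=7 B=27 C=21] avail[A=7 B=20 C=21] open={R10}
Step 20: reserve R11 C 7 -> on_hand[A=7 B=27 C=21] avail[A=7 B=20 C=14] open={R10,R11}
Step 21: reserve R12 B 6 -> on_hand[A=7 B=27 C=21] avail[A=7 B=14 C=14] open={R10,R11,R12}
Step 22: reserve R13 A 3 -> on_hand[A=7 B=27 C=21] avail[A=4 B=14 C=14] open={R10,R11,R12,R13}
Step 23: commit R10 -> on_hand[A=7 B=20 C=21] avail[A=4 B=14 C=14] open={R11,R12,R13}
Final available[C] = 14

Answer: 14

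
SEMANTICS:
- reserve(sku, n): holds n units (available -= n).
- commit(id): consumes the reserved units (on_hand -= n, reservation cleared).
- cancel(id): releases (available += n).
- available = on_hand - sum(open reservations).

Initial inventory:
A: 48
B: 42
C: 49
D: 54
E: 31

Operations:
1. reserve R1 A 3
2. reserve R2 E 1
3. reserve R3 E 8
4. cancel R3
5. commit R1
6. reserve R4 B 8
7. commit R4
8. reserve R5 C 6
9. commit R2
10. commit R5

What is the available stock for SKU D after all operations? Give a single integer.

Step 1: reserve R1 A 3 -> on_hand[A=48 B=42 C=49 D=54 E=31] avail[A=45 B=42 C=49 D=54 E=31] open={R1}
Step 2: reserve R2 E 1 -> on_hand[A=48 B=42 C=49 D=54 E=31] avail[A=45 B=42 C=49 D=54 E=30] open={R1,R2}
Step 3: reserve R3 E 8 -> on_hand[A=48 B=42 C=49 D=54 E=31] avail[A=45 B=42 C=49 D=54 E=22] open={R1,R2,R3}
Step 4: cancel R3 -> on_hand[A=48 B=42 C=49 D=54 E=31] avail[A=45 B=42 C=49 D=54 E=30] open={R1,R2}
Step 5: commit R1 -> on_hand[A=45 B=42 C=49 D=54 E=31] avail[A=45 B=42 C=49 D=54 E=30] open={R2}
Step 6: reserve R4 B 8 -> on_hand[A=45 B=42 C=49 D=54 E=31] avail[A=45 B=34 C=49 D=54 E=30] open={R2,R4}
Step 7: commit R4 -> on_hand[A=45 B=34 C=49 D=54 E=31] avail[A=45 B=34 C=49 D=54 E=30] open={R2}
Step 8: reserve R5 C 6 -> on_hand[A=45 B=34 C=49 D=54 E=31] avail[A=45 B=34 C=43 D=54 E=30] open={R2,R5}
Step 9: commit R2 -> on_hand[A=45 B=34 C=49 D=54 E=30] avail[A=45 B=34 C=43 D=54 E=30] open={R5}
Step 10: commit R5 -> on_hand[A=45 B=34 C=43 D=54 E=30] avail[A=45 B=34 C=43 D=54 E=30] open={}
Final available[D] = 54

Answer: 54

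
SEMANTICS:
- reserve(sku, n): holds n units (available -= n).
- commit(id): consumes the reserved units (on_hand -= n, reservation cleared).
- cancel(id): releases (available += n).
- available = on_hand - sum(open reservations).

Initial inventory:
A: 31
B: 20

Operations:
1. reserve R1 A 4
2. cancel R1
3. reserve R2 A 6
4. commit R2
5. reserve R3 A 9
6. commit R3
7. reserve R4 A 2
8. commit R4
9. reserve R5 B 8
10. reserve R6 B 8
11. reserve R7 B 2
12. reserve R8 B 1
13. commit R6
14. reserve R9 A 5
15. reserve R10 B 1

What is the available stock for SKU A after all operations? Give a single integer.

Step 1: reserve R1 A 4 -> on_hand[A=31 B=20] avail[A=27 B=20] open={R1}
Step 2: cancel R1 -> on_hand[A=31 B=20] avail[A=31 B=20] open={}
Step 3: reserve R2 A 6 -> on_hand[A=31 B=20] avail[A=25 B=20] open={R2}
Step 4: commit R2 -> on_hand[A=25 B=20] avail[A=25 B=20] open={}
Step 5: reserve R3 A 9 -> on_hand[A=25 B=20] avail[A=16 B=20] open={R3}
Step 6: commit R3 -> on_hand[A=16 B=20] avail[A=16 B=20] open={}
Step 7: reserve R4 A 2 -> on_hand[A=16 B=20] avail[A=14 B=20] open={R4}
Step 8: commit R4 -> on_hand[A=14 B=20] avail[A=14 B=20] open={}
Step 9: reserve R5 B 8 -> on_hand[A=14 B=20] avail[A=14 B=12] open={R5}
Step 10: reserve R6 B 8 -> on_hand[A=14 B=20] avail[A=14 B=4] open={R5,R6}
Step 11: reserve R7 B 2 -> on_hand[A=14 B=20] avail[A=14 B=2] open={R5,R6,R7}
Step 12: reserve R8 B 1 -> on_hand[A=14 B=20] avail[A=14 B=1] open={R5,R6,R7,R8}
Step 13: commit R6 -> on_hand[A=14 B=12] avail[A=14 B=1] open={R5,R7,R8}
Step 14: reserve R9 A 5 -> on_hand[A=14 B=12] avail[A=9 B=1] open={R5,R7,R8,R9}
Step 15: reserve R10 B 1 -> on_hand[A=14 B=12] avail[A=9 B=0] open={R10,R5,R7,R8,R9}
Final available[A] = 9

Answer: 9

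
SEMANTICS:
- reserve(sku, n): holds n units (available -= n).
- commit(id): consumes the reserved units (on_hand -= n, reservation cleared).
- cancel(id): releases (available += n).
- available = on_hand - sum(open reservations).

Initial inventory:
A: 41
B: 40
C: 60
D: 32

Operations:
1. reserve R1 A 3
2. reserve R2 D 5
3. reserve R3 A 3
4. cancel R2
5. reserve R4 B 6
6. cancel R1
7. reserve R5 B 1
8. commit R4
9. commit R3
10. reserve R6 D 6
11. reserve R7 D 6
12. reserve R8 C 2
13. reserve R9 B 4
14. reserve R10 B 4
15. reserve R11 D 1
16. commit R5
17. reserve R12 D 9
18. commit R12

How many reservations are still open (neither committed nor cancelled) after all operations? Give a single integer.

Step 1: reserve R1 A 3 -> on_hand[A=41 B=40 C=60 D=32] avail[A=38 B=40 C=60 D=32] open={R1}
Step 2: reserve R2 D 5 -> on_hand[A=41 B=40 C=60 D=32] avail[A=38 B=40 C=60 D=27] open={R1,R2}
Step 3: reserve R3 A 3 -> on_hand[A=41 B=40 C=60 D=32] avail[A=35 B=40 C=60 D=27] open={R1,R2,R3}
Step 4: cancel R2 -> on_hand[A=41 B=40 C=60 D=32] avail[A=35 B=40 C=60 D=32] open={R1,R3}
Step 5: reserve R4 B 6 -> on_hand[A=41 B=40 C=60 D=32] avail[A=35 B=34 C=60 D=32] open={R1,R3,R4}
Step 6: cancel R1 -> on_hand[A=41 B=40 C=60 D=32] avail[A=38 B=34 C=60 D=32] open={R3,R4}
Step 7: reserve R5 B 1 -> on_hand[A=41 B=40 C=60 D=32] avail[A=38 B=33 C=60 D=32] open={R3,R4,R5}
Step 8: commit R4 -> on_hand[A=41 B=34 C=60 D=32] avail[A=38 B=33 C=60 D=32] open={R3,R5}
Step 9: commit R3 -> on_hand[A=38 B=34 C=60 D=32] avail[A=38 B=33 C=60 D=32] open={R5}
Step 10: reserve R6 D 6 -> on_hand[A=38 B=34 C=60 D=32] avail[A=38 B=33 C=60 D=26] open={R5,R6}
Step 11: reserve R7 D 6 -> on_hand[A=38 B=34 C=60 D=32] avail[A=38 B=33 C=60 D=20] open={R5,R6,R7}
Step 12: reserve R8 C 2 -> on_hand[A=38 B=34 C=60 D=32] avail[A=38 B=33 C=58 D=20] open={R5,R6,R7,R8}
Step 13: reserve R9 B 4 -> on_hand[A=38 B=34 C=60 D=32] avail[A=38 B=29 C=58 D=20] open={R5,R6,R7,R8,R9}
Step 14: reserve R10 B 4 -> on_hand[A=38 B=34 C=60 D=32] avail[A=38 B=25 C=58 D=20] open={R10,R5,R6,R7,R8,R9}
Step 15: reserve R11 D 1 -> on_hand[A=38 B=34 C=60 D=32] avail[A=38 B=25 C=58 D=19] open={R10,R11,R5,R6,R7,R8,R9}
Step 16: commit R5 -> on_hand[A=38 B=33 C=60 D=32] avail[A=38 B=25 C=58 D=19] open={R10,R11,R6,R7,R8,R9}
Step 17: reserve R12 D 9 -> on_hand[A=38 B=33 C=60 D=32] avail[A=38 B=25 C=58 D=10] open={R10,R11,R12,R6,R7,R8,R9}
Step 18: commit R12 -> on_hand[A=38 B=33 C=60 D=23] avail[A=38 B=25 C=58 D=10] open={R10,R11,R6,R7,R8,R9}
Open reservations: ['R10', 'R11', 'R6', 'R7', 'R8', 'R9'] -> 6

Answer: 6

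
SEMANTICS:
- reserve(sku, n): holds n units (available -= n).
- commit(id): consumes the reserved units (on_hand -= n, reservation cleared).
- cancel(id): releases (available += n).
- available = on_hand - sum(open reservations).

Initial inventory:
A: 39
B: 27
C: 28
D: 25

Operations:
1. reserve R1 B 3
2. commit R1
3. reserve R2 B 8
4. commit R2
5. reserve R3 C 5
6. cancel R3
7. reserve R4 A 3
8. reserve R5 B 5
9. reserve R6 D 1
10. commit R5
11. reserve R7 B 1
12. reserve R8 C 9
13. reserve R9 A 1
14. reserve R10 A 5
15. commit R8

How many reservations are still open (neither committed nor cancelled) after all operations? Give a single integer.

Answer: 5

Derivation:
Step 1: reserve R1 B 3 -> on_hand[A=39 B=27 C=28 D=25] avail[A=39 B=24 C=28 D=25] open={R1}
Step 2: commit R1 -> on_hand[A=39 B=24 C=28 D=25] avail[A=39 B=24 C=28 D=25] open={}
Step 3: reserve R2 B 8 -> on_hand[A=39 B=24 C=28 D=25] avail[A=39 B=16 C=28 D=25] open={R2}
Step 4: commit R2 -> on_hand[A=39 B=16 C=28 D=25] avail[A=39 B=16 C=28 D=25] open={}
Step 5: reserve R3 C 5 -> on_hand[A=39 B=16 C=28 D=25] avail[A=39 B=16 C=23 D=25] open={R3}
Step 6: cancel R3 -> on_hand[A=39 B=16 C=28 D=25] avail[A=39 B=16 C=28 D=25] open={}
Step 7: reserve R4 A 3 -> on_hand[A=39 B=16 C=28 D=25] avail[A=36 B=16 C=28 D=25] open={R4}
Step 8: reserve R5 B 5 -> on_hand[A=39 B=16 C=28 D=25] avail[A=36 B=11 C=28 D=25] open={R4,R5}
Step 9: reserve R6 D 1 -> on_hand[A=39 B=16 C=28 D=25] avail[A=36 B=11 C=28 D=24] open={R4,R5,R6}
Step 10: commit R5 -> on_hand[A=39 B=11 C=28 D=25] avail[A=36 B=11 C=28 D=24] open={R4,R6}
Step 11: reserve R7 B 1 -> on_hand[A=39 B=11 C=28 D=25] avail[A=36 B=10 C=28 D=24] open={R4,R6,R7}
Step 12: reserve R8 C 9 -> on_hand[A=39 B=11 C=28 D=25] avail[A=36 B=10 C=19 D=24] open={R4,R6,R7,R8}
Step 13: reserve R9 A 1 -> on_hand[A=39 B=11 C=28 D=25] avail[A=35 B=10 C=19 D=24] open={R4,R6,R7,R8,R9}
Step 14: reserve R10 A 5 -> on_hand[A=39 B=11 C=28 D=25] avail[A=30 B=10 C=19 D=24] open={R10,R4,R6,R7,R8,R9}
Step 15: commit R8 -> on_hand[A=39 B=11 C=19 D=25] avail[A=30 B=10 C=19 D=24] open={R10,R4,R6,R7,R9}
Open reservations: ['R10', 'R4', 'R6', 'R7', 'R9'] -> 5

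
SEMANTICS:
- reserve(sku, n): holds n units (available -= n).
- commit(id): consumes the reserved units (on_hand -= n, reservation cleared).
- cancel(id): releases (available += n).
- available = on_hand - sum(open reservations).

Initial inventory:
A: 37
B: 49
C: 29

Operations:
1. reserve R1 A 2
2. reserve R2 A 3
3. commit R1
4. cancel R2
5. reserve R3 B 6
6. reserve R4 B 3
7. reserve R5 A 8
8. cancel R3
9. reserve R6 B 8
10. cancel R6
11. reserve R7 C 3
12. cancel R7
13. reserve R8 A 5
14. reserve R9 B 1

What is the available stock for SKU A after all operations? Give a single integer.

Answer: 22

Derivation:
Step 1: reserve R1 A 2 -> on_hand[A=37 B=49 C=29] avail[A=35 B=49 C=29] open={R1}
Step 2: reserve R2 A 3 -> on_hand[A=37 B=49 C=29] avail[A=32 B=49 C=29] open={R1,R2}
Step 3: commit R1 -> on_hand[A=35 B=49 C=29] avail[A=32 B=49 C=29] open={R2}
Step 4: cancel R2 -> on_hand[A=35 B=49 C=29] avail[A=35 B=49 C=29] open={}
Step 5: reserve R3 B 6 -> on_hand[A=35 B=49 C=29] avail[A=35 B=43 C=29] open={R3}
Step 6: reserve R4 B 3 -> on_hand[A=35 B=49 C=29] avail[A=35 B=40 C=29] open={R3,R4}
Step 7: reserve R5 A 8 -> on_hand[A=35 B=49 C=29] avail[A=27 B=40 C=29] open={R3,R4,R5}
Step 8: cancel R3 -> on_hand[A=35 B=49 C=29] avail[A=27 B=46 C=29] open={R4,R5}
Step 9: reserve R6 B 8 -> on_hand[A=35 B=49 C=29] avail[A=27 B=38 C=29] open={R4,R5,R6}
Step 10: cancel R6 -> on_hand[A=35 B=49 C=29] avail[A=27 B=46 C=29] open={R4,R5}
Step 11: reserve R7 C 3 -> on_hand[A=35 B=49 C=29] avail[A=27 B=46 C=26] open={R4,R5,R7}
Step 12: cancel R7 -> on_hand[A=35 B=49 C=29] avail[A=27 B=46 C=29] open={R4,R5}
Step 13: reserve R8 A 5 -> on_hand[A=35 B=49 C=29] avail[A=22 B=46 C=29] open={R4,R5,R8}
Step 14: reserve R9 B 1 -> on_hand[A=35 B=49 C=29] avail[A=22 B=45 C=29] open={R4,R5,R8,R9}
Final available[A] = 22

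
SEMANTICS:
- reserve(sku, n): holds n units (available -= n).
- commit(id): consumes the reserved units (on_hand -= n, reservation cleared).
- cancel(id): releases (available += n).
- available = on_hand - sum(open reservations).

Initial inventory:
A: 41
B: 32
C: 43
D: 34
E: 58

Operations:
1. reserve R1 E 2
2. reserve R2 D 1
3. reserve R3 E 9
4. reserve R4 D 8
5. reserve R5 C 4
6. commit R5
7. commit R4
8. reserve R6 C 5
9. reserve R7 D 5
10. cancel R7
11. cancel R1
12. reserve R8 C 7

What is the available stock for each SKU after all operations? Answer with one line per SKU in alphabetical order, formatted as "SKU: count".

Answer: A: 41
B: 32
C: 27
D: 25
E: 49

Derivation:
Step 1: reserve R1 E 2 -> on_hand[A=41 B=32 C=43 D=34 E=58] avail[A=41 B=32 C=43 D=34 E=56] open={R1}
Step 2: reserve R2 D 1 -> on_hand[A=41 B=32 C=43 D=34 E=58] avail[A=41 B=32 C=43 D=33 E=56] open={R1,R2}
Step 3: reserve R3 E 9 -> on_hand[A=41 B=32 C=43 D=34 E=58] avail[A=41 B=32 C=43 D=33 E=47] open={R1,R2,R3}
Step 4: reserve R4 D 8 -> on_hand[A=41 B=32 C=43 D=34 E=58] avail[A=41 B=32 C=43 D=25 E=47] open={R1,R2,R3,R4}
Step 5: reserve R5 C 4 -> on_hand[A=41 B=32 C=43 D=34 E=58] avail[A=41 B=32 C=39 D=25 E=47] open={R1,R2,R3,R4,R5}
Step 6: commit R5 -> on_hand[A=41 B=32 C=39 D=34 E=58] avail[A=41 B=32 C=39 D=25 E=47] open={R1,R2,R3,R4}
Step 7: commit R4 -> on_hand[A=41 B=32 C=39 D=26 E=58] avail[A=41 B=32 C=39 D=25 E=47] open={R1,R2,R3}
Step 8: reserve R6 C 5 -> on_hand[A=41 B=32 C=39 D=26 E=58] avail[A=41 B=32 C=34 D=25 E=47] open={R1,R2,R3,R6}
Step 9: reserve R7 D 5 -> on_hand[A=41 B=32 C=39 D=26 E=58] avail[A=41 B=32 C=34 D=20 E=47] open={R1,R2,R3,R6,R7}
Step 10: cancel R7 -> on_hand[A=41 B=32 C=39 D=26 E=58] avail[A=41 B=32 C=34 D=25 E=47] open={R1,R2,R3,R6}
Step 11: cancel R1 -> on_hand[A=41 B=32 C=39 D=26 E=58] avail[A=41 B=32 C=34 D=25 E=49] open={R2,R3,R6}
Step 12: reserve R8 C 7 -> on_hand[A=41 B=32 C=39 D=26 E=58] avail[A=41 B=32 C=27 D=25 E=49] open={R2,R3,R6,R8}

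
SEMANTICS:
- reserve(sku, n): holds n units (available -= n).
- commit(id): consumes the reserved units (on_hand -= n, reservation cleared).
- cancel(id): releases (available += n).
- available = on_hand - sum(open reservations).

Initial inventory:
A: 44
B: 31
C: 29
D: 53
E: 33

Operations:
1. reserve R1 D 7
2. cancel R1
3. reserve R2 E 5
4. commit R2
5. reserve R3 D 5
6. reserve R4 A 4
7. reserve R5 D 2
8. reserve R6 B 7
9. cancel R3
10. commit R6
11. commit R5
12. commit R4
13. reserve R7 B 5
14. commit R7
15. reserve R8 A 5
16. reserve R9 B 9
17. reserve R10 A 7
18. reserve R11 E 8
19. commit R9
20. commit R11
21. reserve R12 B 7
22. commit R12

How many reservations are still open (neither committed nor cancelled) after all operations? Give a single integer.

Answer: 2

Derivation:
Step 1: reserve R1 D 7 -> on_hand[A=44 B=31 C=29 D=53 E=33] avail[A=44 B=31 C=29 D=46 E=33] open={R1}
Step 2: cancel R1 -> on_hand[A=44 B=31 C=29 D=53 E=33] avail[A=44 B=31 C=29 D=53 E=33] open={}
Step 3: reserve R2 E 5 -> on_hand[A=44 B=31 C=29 D=53 E=33] avail[A=44 B=31 C=29 D=53 E=28] open={R2}
Step 4: commit R2 -> on_hand[A=44 B=31 C=29 D=53 E=28] avail[A=44 B=31 C=29 D=53 E=28] open={}
Step 5: reserve R3 D 5 -> on_hand[A=44 B=31 C=29 D=53 E=28] avail[A=44 B=31 C=29 D=48 E=28] open={R3}
Step 6: reserve R4 A 4 -> on_hand[A=44 B=31 C=29 D=53 E=28] avail[A=40 B=31 C=29 D=48 E=28] open={R3,R4}
Step 7: reserve R5 D 2 -> on_hand[A=44 B=31 C=29 D=53 E=28] avail[A=40 B=31 C=29 D=46 E=28] open={R3,R4,R5}
Step 8: reserve R6 B 7 -> on_hand[A=44 B=31 C=29 D=53 E=28] avail[A=40 B=24 C=29 D=46 E=28] open={R3,R4,R5,R6}
Step 9: cancel R3 -> on_hand[A=44 B=31 C=29 D=53 E=28] avail[A=40 B=24 C=29 D=51 E=28] open={R4,R5,R6}
Step 10: commit R6 -> on_hand[A=44 B=24 C=29 D=53 E=28] avail[A=40 B=24 C=29 D=51 E=28] open={R4,R5}
Step 11: commit R5 -> on_hand[A=44 B=24 C=29 D=51 E=28] avail[A=40 B=24 C=29 D=51 E=28] open={R4}
Step 12: commit R4 -> on_hand[A=40 B=24 C=29 D=51 E=28] avail[A=40 B=24 C=29 D=51 E=28] open={}
Step 13: reserve R7 B 5 -> on_hand[A=40 B=24 C=29 D=51 E=28] avail[A=40 B=19 C=29 D=51 E=28] open={R7}
Step 14: commit R7 -> on_hand[A=40 B=19 C=29 D=51 E=28] avail[A=40 B=19 C=29 D=51 E=28] open={}
Step 15: reserve R8 A 5 -> on_hand[A=40 B=19 C=29 D=51 E=28] avail[A=35 B=19 C=29 D=51 E=28] open={R8}
Step 16: reserve R9 B 9 -> on_hand[A=40 B=19 C=29 D=51 E=28] avail[A=35 B=10 C=29 D=51 E=28] open={R8,R9}
Step 17: reserve R10 A 7 -> on_hand[A=40 B=19 C=29 D=51 E=28] avail[A=28 B=10 C=29 D=51 E=28] open={R10,R8,R9}
Step 18: reserve R11 E 8 -> on_hand[A=40 B=19 C=29 D=51 E=28] avail[A=28 B=10 C=29 D=51 E=20] open={R10,R11,R8,R9}
Step 19: commit R9 -> on_hand[A=40 B=10 C=29 D=51 E=28] avail[A=28 B=10 C=29 D=51 E=20] open={R10,R11,R8}
Step 20: commit R11 -> on_hand[A=40 B=10 C=29 D=51 E=20] avail[A=28 B=10 C=29 D=51 E=20] open={R10,R8}
Step 21: reserve R12 B 7 -> on_hand[A=40 B=10 C=29 D=51 E=20] avail[A=28 B=3 C=29 D=51 E=20] open={R10,R12,R8}
Step 22: commit R12 -> on_hand[A=40 B=3 C=29 D=51 E=20] avail[A=28 B=3 C=29 D=51 E=20] open={R10,R8}
Open reservations: ['R10', 'R8'] -> 2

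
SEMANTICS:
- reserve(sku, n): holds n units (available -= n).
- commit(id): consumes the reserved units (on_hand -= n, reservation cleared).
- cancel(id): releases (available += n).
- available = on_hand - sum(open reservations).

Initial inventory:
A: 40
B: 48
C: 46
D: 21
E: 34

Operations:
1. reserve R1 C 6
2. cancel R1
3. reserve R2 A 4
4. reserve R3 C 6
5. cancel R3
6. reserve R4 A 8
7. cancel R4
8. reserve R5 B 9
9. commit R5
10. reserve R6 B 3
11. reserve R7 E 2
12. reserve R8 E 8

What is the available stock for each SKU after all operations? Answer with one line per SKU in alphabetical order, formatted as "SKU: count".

Answer: A: 36
B: 36
C: 46
D: 21
E: 24

Derivation:
Step 1: reserve R1 C 6 -> on_hand[A=40 B=48 C=46 D=21 E=34] avail[A=40 B=48 C=40 D=21 E=34] open={R1}
Step 2: cancel R1 -> on_hand[A=40 B=48 C=46 D=21 E=34] avail[A=40 B=48 C=46 D=21 E=34] open={}
Step 3: reserve R2 A 4 -> on_hand[A=40 B=48 C=46 D=21 E=34] avail[A=36 B=48 C=46 D=21 E=34] open={R2}
Step 4: reserve R3 C 6 -> on_hand[A=40 B=48 C=46 D=21 E=34] avail[A=36 B=48 C=40 D=21 E=34] open={R2,R3}
Step 5: cancel R3 -> on_hand[A=40 B=48 C=46 D=21 E=34] avail[A=36 B=48 C=46 D=21 E=34] open={R2}
Step 6: reserve R4 A 8 -> on_hand[A=40 B=48 C=46 D=21 E=34] avail[A=28 B=48 C=46 D=21 E=34] open={R2,R4}
Step 7: cancel R4 -> on_hand[A=40 B=48 C=46 D=21 E=34] avail[A=36 B=48 C=46 D=21 E=34] open={R2}
Step 8: reserve R5 B 9 -> on_hand[A=40 B=48 C=46 D=21 E=34] avail[A=36 B=39 C=46 D=21 E=34] open={R2,R5}
Step 9: commit R5 -> on_hand[A=40 B=39 C=46 D=21 E=34] avail[A=36 B=39 C=46 D=21 E=34] open={R2}
Step 10: reserve R6 B 3 -> on_hand[A=40 B=39 C=46 D=21 E=34] avail[A=36 B=36 C=46 D=21 E=34] open={R2,R6}
Step 11: reserve R7 E 2 -> on_hand[A=40 B=39 C=46 D=21 E=34] avail[A=36 B=36 C=46 D=21 E=32] open={R2,R6,R7}
Step 12: reserve R8 E 8 -> on_hand[A=40 B=39 C=46 D=21 E=34] avail[A=36 B=36 C=46 D=21 E=24] open={R2,R6,R7,R8}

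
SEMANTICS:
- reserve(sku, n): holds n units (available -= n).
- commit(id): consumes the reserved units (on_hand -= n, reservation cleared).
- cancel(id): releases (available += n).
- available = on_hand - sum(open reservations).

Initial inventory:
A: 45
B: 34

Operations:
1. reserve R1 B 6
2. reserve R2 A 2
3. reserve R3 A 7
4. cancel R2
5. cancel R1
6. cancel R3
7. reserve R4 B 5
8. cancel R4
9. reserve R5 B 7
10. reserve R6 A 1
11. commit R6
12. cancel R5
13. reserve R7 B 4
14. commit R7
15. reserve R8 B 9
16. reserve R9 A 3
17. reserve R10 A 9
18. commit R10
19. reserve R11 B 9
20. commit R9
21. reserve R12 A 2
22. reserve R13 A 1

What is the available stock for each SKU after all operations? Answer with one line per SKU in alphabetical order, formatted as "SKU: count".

Answer: A: 29
B: 12

Derivation:
Step 1: reserve R1 B 6 -> on_hand[A=45 B=34] avail[A=45 B=28] open={R1}
Step 2: reserve R2 A 2 -> on_hand[A=45 B=34] avail[A=43 B=28] open={R1,R2}
Step 3: reserve R3 A 7 -> on_hand[A=45 B=34] avail[A=36 B=28] open={R1,R2,R3}
Step 4: cancel R2 -> on_hand[A=45 B=34] avail[A=38 B=28] open={R1,R3}
Step 5: cancel R1 -> on_hand[A=45 B=34] avail[A=38 B=34] open={R3}
Step 6: cancel R3 -> on_hand[A=45 B=34] avail[A=45 B=34] open={}
Step 7: reserve R4 B 5 -> on_hand[A=45 B=34] avail[A=45 B=29] open={R4}
Step 8: cancel R4 -> on_hand[A=45 B=34] avail[A=45 B=34] open={}
Step 9: reserve R5 B 7 -> on_hand[A=45 B=34] avail[A=45 B=27] open={R5}
Step 10: reserve R6 A 1 -> on_hand[A=45 B=34] avail[A=44 B=27] open={R5,R6}
Step 11: commit R6 -> on_hand[A=44 B=34] avail[A=44 B=27] open={R5}
Step 12: cancel R5 -> on_hand[A=44 B=34] avail[A=44 B=34] open={}
Step 13: reserve R7 B 4 -> on_hand[A=44 B=34] avail[A=44 B=30] open={R7}
Step 14: commit R7 -> on_hand[A=44 B=30] avail[A=44 B=30] open={}
Step 15: reserve R8 B 9 -> on_hand[A=44 B=30] avail[A=44 B=21] open={R8}
Step 16: reserve R9 A 3 -> on_hand[A=44 B=30] avail[A=41 B=21] open={R8,R9}
Step 17: reserve R10 A 9 -> on_hand[A=44 B=30] avail[A=32 B=21] open={R10,R8,R9}
Step 18: commit R10 -> on_hand[A=35 B=30] avail[A=32 B=21] open={R8,R9}
Step 19: reserve R11 B 9 -> on_hand[A=35 B=30] avail[A=32 B=12] open={R11,R8,R9}
Step 20: commit R9 -> on_hand[A=32 B=30] avail[A=32 B=12] open={R11,R8}
Step 21: reserve R12 A 2 -> on_hand[A=32 B=30] avail[A=30 B=12] open={R11,R12,R8}
Step 22: reserve R13 A 1 -> on_hand[A=32 B=30] avail[A=29 B=12] open={R11,R12,R13,R8}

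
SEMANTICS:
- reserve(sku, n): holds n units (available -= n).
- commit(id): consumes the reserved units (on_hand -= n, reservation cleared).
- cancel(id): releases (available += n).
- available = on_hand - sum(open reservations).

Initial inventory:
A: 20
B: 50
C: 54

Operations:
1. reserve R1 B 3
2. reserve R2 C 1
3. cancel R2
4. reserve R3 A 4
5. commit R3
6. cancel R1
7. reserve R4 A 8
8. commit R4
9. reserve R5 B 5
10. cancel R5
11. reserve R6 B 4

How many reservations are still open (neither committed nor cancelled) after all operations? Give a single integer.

Step 1: reserve R1 B 3 -> on_hand[A=20 B=50 C=54] avail[A=20 B=47 C=54] open={R1}
Step 2: reserve R2 C 1 -> on_hand[A=20 B=50 C=54] avail[A=20 B=47 C=53] open={R1,R2}
Step 3: cancel R2 -> on_hand[A=20 B=50 C=54] avail[A=20 B=47 C=54] open={R1}
Step 4: reserve R3 A 4 -> on_hand[A=20 B=50 C=54] avail[A=16 B=47 C=54] open={R1,R3}
Step 5: commit R3 -> on_hand[A=16 B=50 C=54] avail[A=16 B=47 C=54] open={R1}
Step 6: cancel R1 -> on_hand[A=16 B=50 C=54] avail[A=16 B=50 C=54] open={}
Step 7: reserve R4 A 8 -> on_hand[A=16 B=50 C=54] avail[A=8 B=50 C=54] open={R4}
Step 8: commit R4 -> on_hand[A=8 B=50 C=54] avail[A=8 B=50 C=54] open={}
Step 9: reserve R5 B 5 -> on_hand[A=8 B=50 C=54] avail[A=8 B=45 C=54] open={R5}
Step 10: cancel R5 -> on_hand[A=8 B=50 C=54] avail[A=8 B=50 C=54] open={}
Step 11: reserve R6 B 4 -> on_hand[A=8 B=50 C=54] avail[A=8 B=46 C=54] open={R6}
Open reservations: ['R6'] -> 1

Answer: 1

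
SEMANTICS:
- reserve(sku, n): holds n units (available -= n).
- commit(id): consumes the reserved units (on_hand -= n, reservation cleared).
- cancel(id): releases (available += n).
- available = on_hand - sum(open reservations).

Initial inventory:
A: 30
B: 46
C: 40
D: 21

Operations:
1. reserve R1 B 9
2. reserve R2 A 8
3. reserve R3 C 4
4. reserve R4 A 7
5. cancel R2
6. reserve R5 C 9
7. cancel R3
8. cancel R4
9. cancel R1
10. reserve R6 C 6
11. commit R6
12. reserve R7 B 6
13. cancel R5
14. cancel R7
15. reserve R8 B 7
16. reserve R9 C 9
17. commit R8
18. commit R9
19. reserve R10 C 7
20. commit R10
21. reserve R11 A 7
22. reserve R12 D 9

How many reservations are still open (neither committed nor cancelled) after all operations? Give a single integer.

Step 1: reserve R1 B 9 -> on_hand[A=30 B=46 C=40 D=21] avail[A=30 B=37 C=40 D=21] open={R1}
Step 2: reserve R2 A 8 -> on_hand[A=30 B=46 C=40 D=21] avail[A=22 B=37 C=40 D=21] open={R1,R2}
Step 3: reserve R3 C 4 -> on_hand[A=30 B=46 C=40 D=21] avail[A=22 B=37 C=36 D=21] open={R1,R2,R3}
Step 4: reserve R4 A 7 -> on_hand[A=30 B=46 C=40 D=21] avail[A=15 B=37 C=36 D=21] open={R1,R2,R3,R4}
Step 5: cancel R2 -> on_hand[A=30 B=46 C=40 D=21] avail[A=23 B=37 C=36 D=21] open={R1,R3,R4}
Step 6: reserve R5 C 9 -> on_hand[A=30 B=46 C=40 D=21] avail[A=23 B=37 C=27 D=21] open={R1,R3,R4,R5}
Step 7: cancel R3 -> on_hand[A=30 B=46 C=40 D=21] avail[A=23 B=37 C=31 D=21] open={R1,R4,R5}
Step 8: cancel R4 -> on_hand[A=30 B=46 C=40 D=21] avail[A=30 B=37 C=31 D=21] open={R1,R5}
Step 9: cancel R1 -> on_hand[A=30 B=46 C=40 D=21] avail[A=30 B=46 C=31 D=21] open={R5}
Step 10: reserve R6 C 6 -> on_hand[A=30 B=46 C=40 D=21] avail[A=30 B=46 C=25 D=21] open={R5,R6}
Step 11: commit R6 -> on_hand[A=30 B=46 C=34 D=21] avail[A=30 B=46 C=25 D=21] open={R5}
Step 12: reserve R7 B 6 -> on_hand[A=30 B=46 C=34 D=21] avail[A=30 B=40 C=25 D=21] open={R5,R7}
Step 13: cancel R5 -> on_hand[A=30 B=46 C=34 D=21] avail[A=30 B=40 C=34 D=21] open={R7}
Step 14: cancel R7 -> on_hand[A=30 B=46 C=34 D=21] avail[A=30 B=46 C=34 D=21] open={}
Step 15: reserve R8 B 7 -> on_hand[A=30 B=46 C=34 D=21] avail[A=30 B=39 C=34 D=21] open={R8}
Step 16: reserve R9 C 9 -> on_hand[A=30 B=46 C=34 D=21] avail[A=30 B=39 C=25 D=21] open={R8,R9}
Step 17: commit R8 -> on_hand[A=30 B=39 C=34 D=21] avail[A=30 B=39 C=25 D=21] open={R9}
Step 18: commit R9 -> on_hand[A=30 B=39 C=25 D=21] avail[A=30 B=39 C=25 D=21] open={}
Step 19: reserve R10 C 7 -> on_hand[A=30 B=39 C=25 D=21] avail[A=30 B=39 C=18 D=21] open={R10}
Step 20: commit R10 -> on_hand[A=30 B=39 C=18 D=21] avail[A=30 B=39 C=18 D=21] open={}
Step 21: reserve R11 A 7 -> on_hand[A=30 B=39 C=18 D=21] avail[A=23 B=39 C=18 D=21] open={R11}
Step 22: reserve R12 D 9 -> on_hand[A=30 B=39 C=18 D=21] avail[A=23 B=39 C=18 D=12] open={R11,R12}
Open reservations: ['R11', 'R12'] -> 2

Answer: 2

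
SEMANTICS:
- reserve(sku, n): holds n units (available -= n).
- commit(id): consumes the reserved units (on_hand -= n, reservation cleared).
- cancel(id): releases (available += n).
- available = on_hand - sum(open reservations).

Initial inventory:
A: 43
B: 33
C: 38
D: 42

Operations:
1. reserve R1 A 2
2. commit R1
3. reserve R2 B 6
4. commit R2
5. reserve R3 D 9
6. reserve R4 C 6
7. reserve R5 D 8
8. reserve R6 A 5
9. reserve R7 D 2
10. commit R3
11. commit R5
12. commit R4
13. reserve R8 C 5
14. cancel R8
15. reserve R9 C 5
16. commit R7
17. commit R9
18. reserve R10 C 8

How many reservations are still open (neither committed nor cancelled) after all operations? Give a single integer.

Step 1: reserve R1 A 2 -> on_hand[A=43 B=33 C=38 D=42] avail[A=41 B=33 C=38 D=42] open={R1}
Step 2: commit R1 -> on_hand[A=41 B=33 C=38 D=42] avail[A=41 B=33 C=38 D=42] open={}
Step 3: reserve R2 B 6 -> on_hand[A=41 B=33 C=38 D=42] avail[A=41 B=27 C=38 D=42] open={R2}
Step 4: commit R2 -> on_hand[A=41 B=27 C=38 D=42] avail[A=41 B=27 C=38 D=42] open={}
Step 5: reserve R3 D 9 -> on_hand[A=41 B=27 C=38 D=42] avail[A=41 B=27 C=38 D=33] open={R3}
Step 6: reserve R4 C 6 -> on_hand[A=41 B=27 C=38 D=42] avail[A=41 B=27 C=32 D=33] open={R3,R4}
Step 7: reserve R5 D 8 -> on_hand[A=41 B=27 C=38 D=42] avail[A=41 B=27 C=32 D=25] open={R3,R4,R5}
Step 8: reserve R6 A 5 -> on_hand[A=41 B=27 C=38 D=42] avail[A=36 B=27 C=32 D=25] open={R3,R4,R5,R6}
Step 9: reserve R7 D 2 -> on_hand[A=41 B=27 C=38 D=42] avail[A=36 B=27 C=32 D=23] open={R3,R4,R5,R6,R7}
Step 10: commit R3 -> on_hand[A=41 B=27 C=38 D=33] avail[A=36 B=27 C=32 D=23] open={R4,R5,R6,R7}
Step 11: commit R5 -> on_hand[A=41 B=27 C=38 D=25] avail[A=36 B=27 C=32 D=23] open={R4,R6,R7}
Step 12: commit R4 -> on_hand[A=41 B=27 C=32 D=25] avail[A=36 B=27 C=32 D=23] open={R6,R7}
Step 13: reserve R8 C 5 -> on_hand[A=41 B=27 C=32 D=25] avail[A=36 B=27 C=27 D=23] open={R6,R7,R8}
Step 14: cancel R8 -> on_hand[A=41 B=27 C=32 D=25] avail[A=36 B=27 C=32 D=23] open={R6,R7}
Step 15: reserve R9 C 5 -> on_hand[A=41 B=27 C=32 D=25] avail[A=36 B=27 C=27 D=23] open={R6,R7,R9}
Step 16: commit R7 -> on_hand[A=41 B=27 C=32 D=23] avail[A=36 B=27 C=27 D=23] open={R6,R9}
Step 17: commit R9 -> on_hand[A=41 B=27 C=27 D=23] avail[A=36 B=27 C=27 D=23] open={R6}
Step 18: reserve R10 C 8 -> on_hand[A=41 B=27 C=27 D=23] avail[A=36 B=27 C=19 D=23] open={R10,R6}
Open reservations: ['R10', 'R6'] -> 2

Answer: 2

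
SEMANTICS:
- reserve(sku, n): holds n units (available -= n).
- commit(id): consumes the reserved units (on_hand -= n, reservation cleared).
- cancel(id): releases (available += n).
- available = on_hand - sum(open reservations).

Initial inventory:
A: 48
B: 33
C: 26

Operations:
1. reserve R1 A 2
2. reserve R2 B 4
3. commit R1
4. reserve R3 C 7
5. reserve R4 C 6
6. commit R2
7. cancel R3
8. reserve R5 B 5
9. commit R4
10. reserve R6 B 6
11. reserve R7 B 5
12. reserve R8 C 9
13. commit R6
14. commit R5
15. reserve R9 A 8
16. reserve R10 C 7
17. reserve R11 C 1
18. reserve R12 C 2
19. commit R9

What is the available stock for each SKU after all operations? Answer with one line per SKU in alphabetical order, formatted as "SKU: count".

Step 1: reserve R1 A 2 -> on_hand[A=48 B=33 C=26] avail[A=46 B=33 C=26] open={R1}
Step 2: reserve R2 B 4 -> on_hand[A=48 B=33 C=26] avail[A=46 B=29 C=26] open={R1,R2}
Step 3: commit R1 -> on_hand[A=46 B=33 C=26] avail[A=46 B=29 C=26] open={R2}
Step 4: reserve R3 C 7 -> on_hand[A=46 B=33 C=26] avail[A=46 B=29 C=19] open={R2,R3}
Step 5: reserve R4 C 6 -> on_hand[A=46 B=33 C=26] avail[A=46 B=29 C=13] open={R2,R3,R4}
Step 6: commit R2 -> on_hand[A=46 B=29 C=26] avail[A=46 B=29 C=13] open={R3,R4}
Step 7: cancel R3 -> on_hand[A=46 B=29 C=26] avail[A=46 B=29 C=20] open={R4}
Step 8: reserve R5 B 5 -> on_hand[A=46 B=29 C=26] avail[A=46 B=24 C=20] open={R4,R5}
Step 9: commit R4 -> on_hand[A=46 B=29 C=20] avail[A=46 B=24 C=20] open={R5}
Step 10: reserve R6 B 6 -> on_hand[A=46 B=29 C=20] avail[A=46 B=18 C=20] open={R5,R6}
Step 11: reserve R7 B 5 -> on_hand[A=46 B=29 C=20] avail[A=46 B=13 C=20] open={R5,R6,R7}
Step 12: reserve R8 C 9 -> on_hand[A=46 B=29 C=20] avail[A=46 B=13 C=11] open={R5,R6,R7,R8}
Step 13: commit R6 -> on_hand[A=46 B=23 C=20] avail[A=46 B=13 C=11] open={R5,R7,R8}
Step 14: commit R5 -> on_hand[A=46 B=18 C=20] avail[A=46 B=13 C=11] open={R7,R8}
Step 15: reserve R9 A 8 -> on_hand[A=46 B=18 C=20] avail[A=38 B=13 C=11] open={R7,R8,R9}
Step 16: reserve R10 C 7 -> on_hand[A=46 B=18 C=20] avail[A=38 B=13 C=4] open={R10,R7,R8,R9}
Step 17: reserve R11 C 1 -> on_hand[A=46 B=18 C=20] avail[A=38 B=13 C=3] open={R10,R11,R7,R8,R9}
Step 18: reserve R12 C 2 -> on_hand[A=46 B=18 C=20] avail[A=38 B=13 C=1] open={R10,R11,R12,R7,R8,R9}
Step 19: commit R9 -> on_hand[A=38 B=18 C=20] avail[A=38 B=13 C=1] open={R10,R11,R12,R7,R8}

Answer: A: 38
B: 13
C: 1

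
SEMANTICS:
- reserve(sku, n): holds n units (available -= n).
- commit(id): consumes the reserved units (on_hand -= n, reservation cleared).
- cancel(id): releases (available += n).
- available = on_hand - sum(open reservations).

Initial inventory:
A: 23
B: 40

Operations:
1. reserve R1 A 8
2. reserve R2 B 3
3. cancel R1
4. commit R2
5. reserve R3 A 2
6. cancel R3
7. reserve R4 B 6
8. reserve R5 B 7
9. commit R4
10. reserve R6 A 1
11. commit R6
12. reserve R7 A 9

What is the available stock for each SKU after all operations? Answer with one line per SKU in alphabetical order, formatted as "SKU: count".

Answer: A: 13
B: 24

Derivation:
Step 1: reserve R1 A 8 -> on_hand[A=23 B=40] avail[A=15 B=40] open={R1}
Step 2: reserve R2 B 3 -> on_hand[A=23 B=40] avail[A=15 B=37] open={R1,R2}
Step 3: cancel R1 -> on_hand[A=23 B=40] avail[A=23 B=37] open={R2}
Step 4: commit R2 -> on_hand[A=23 B=37] avail[A=23 B=37] open={}
Step 5: reserve R3 A 2 -> on_hand[A=23 B=37] avail[A=21 B=37] open={R3}
Step 6: cancel R3 -> on_hand[A=23 B=37] avail[A=23 B=37] open={}
Step 7: reserve R4 B 6 -> on_hand[A=23 B=37] avail[A=23 B=31] open={R4}
Step 8: reserve R5 B 7 -> on_hand[A=23 B=37] avail[A=23 B=24] open={R4,R5}
Step 9: commit R4 -> on_hand[A=23 B=31] avail[A=23 B=24] open={R5}
Step 10: reserve R6 A 1 -> on_hand[A=23 B=31] avail[A=22 B=24] open={R5,R6}
Step 11: commit R6 -> on_hand[A=22 B=31] avail[A=22 B=24] open={R5}
Step 12: reserve R7 A 9 -> on_hand[A=22 B=31] avail[A=13 B=24] open={R5,R7}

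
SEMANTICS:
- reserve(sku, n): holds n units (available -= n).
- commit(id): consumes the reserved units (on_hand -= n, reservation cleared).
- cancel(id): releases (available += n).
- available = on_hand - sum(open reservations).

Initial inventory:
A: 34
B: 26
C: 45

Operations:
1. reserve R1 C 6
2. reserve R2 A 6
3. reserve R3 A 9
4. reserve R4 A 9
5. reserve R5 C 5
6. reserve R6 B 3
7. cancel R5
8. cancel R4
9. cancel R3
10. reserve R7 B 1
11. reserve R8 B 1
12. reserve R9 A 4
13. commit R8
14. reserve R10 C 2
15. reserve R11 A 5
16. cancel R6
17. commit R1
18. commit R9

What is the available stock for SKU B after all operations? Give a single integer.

Answer: 24

Derivation:
Step 1: reserve R1 C 6 -> on_hand[A=34 B=26 C=45] avail[A=34 B=26 C=39] open={R1}
Step 2: reserve R2 A 6 -> on_hand[A=34 B=26 C=45] avail[A=28 B=26 C=39] open={R1,R2}
Step 3: reserve R3 A 9 -> on_hand[A=34 B=26 C=45] avail[A=19 B=26 C=39] open={R1,R2,R3}
Step 4: reserve R4 A 9 -> on_hand[A=34 B=26 C=45] avail[A=10 B=26 C=39] open={R1,R2,R3,R4}
Step 5: reserve R5 C 5 -> on_hand[A=34 B=26 C=45] avail[A=10 B=26 C=34] open={R1,R2,R3,R4,R5}
Step 6: reserve R6 B 3 -> on_hand[A=34 B=26 C=45] avail[A=10 B=23 C=34] open={R1,R2,R3,R4,R5,R6}
Step 7: cancel R5 -> on_hand[A=34 B=26 C=45] avail[A=10 B=23 C=39] open={R1,R2,R3,R4,R6}
Step 8: cancel R4 -> on_hand[A=34 B=26 C=45] avail[A=19 B=23 C=39] open={R1,R2,R3,R6}
Step 9: cancel R3 -> on_hand[A=34 B=26 C=45] avail[A=28 B=23 C=39] open={R1,R2,R6}
Step 10: reserve R7 B 1 -> on_hand[A=34 B=26 C=45] avail[A=28 B=22 C=39] open={R1,R2,R6,R7}
Step 11: reserve R8 B 1 -> on_hand[A=34 B=26 C=45] avail[A=28 B=21 C=39] open={R1,R2,R6,R7,R8}
Step 12: reserve R9 A 4 -> on_hand[A=34 B=26 C=45] avail[A=24 B=21 C=39] open={R1,R2,R6,R7,R8,R9}
Step 13: commit R8 -> on_hand[A=34 B=25 C=45] avail[A=24 B=21 C=39] open={R1,R2,R6,R7,R9}
Step 14: reserve R10 C 2 -> on_hand[A=34 B=25 C=45] avail[A=24 B=21 C=37] open={R1,R10,R2,R6,R7,R9}
Step 15: reserve R11 A 5 -> on_hand[A=34 B=25 C=45] avail[A=19 B=21 C=37] open={R1,R10,R11,R2,R6,R7,R9}
Step 16: cancel R6 -> on_hand[A=34 B=25 C=45] avail[A=19 B=24 C=37] open={R1,R10,R11,R2,R7,R9}
Step 17: commit R1 -> on_hand[A=34 B=25 C=39] avail[A=19 B=24 C=37] open={R10,R11,R2,R7,R9}
Step 18: commit R9 -> on_hand[A=30 B=25 C=39] avail[A=19 B=24 C=37] open={R10,R11,R2,R7}
Final available[B] = 24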